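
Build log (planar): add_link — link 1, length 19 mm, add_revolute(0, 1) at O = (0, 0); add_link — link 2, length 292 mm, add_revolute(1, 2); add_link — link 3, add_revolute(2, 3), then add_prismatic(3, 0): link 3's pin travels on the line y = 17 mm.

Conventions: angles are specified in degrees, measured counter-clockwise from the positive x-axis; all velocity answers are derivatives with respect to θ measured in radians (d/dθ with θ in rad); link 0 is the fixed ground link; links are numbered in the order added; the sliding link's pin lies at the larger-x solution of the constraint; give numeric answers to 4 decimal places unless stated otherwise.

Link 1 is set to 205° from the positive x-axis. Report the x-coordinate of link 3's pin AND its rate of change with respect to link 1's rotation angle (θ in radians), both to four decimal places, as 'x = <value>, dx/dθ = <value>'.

geometry: r = 19 mm, L = 292 mm, e = 17 mm
crank pin P = (r cos θ, r sin θ) = (-17.219848, -8.029747)
h = r sin θ − e = -8.029747 − 17 = -25.029747
x = r cos θ + √(L² − h²) = -17.219848 + 290.925268 = 273.705420
dx/dθ = −r sin θ − h·r cos θ/√(L² − h²) (θ in radians; h = -25.029747) = 6.548238

x = 273.7054, dx/dθ = 6.5482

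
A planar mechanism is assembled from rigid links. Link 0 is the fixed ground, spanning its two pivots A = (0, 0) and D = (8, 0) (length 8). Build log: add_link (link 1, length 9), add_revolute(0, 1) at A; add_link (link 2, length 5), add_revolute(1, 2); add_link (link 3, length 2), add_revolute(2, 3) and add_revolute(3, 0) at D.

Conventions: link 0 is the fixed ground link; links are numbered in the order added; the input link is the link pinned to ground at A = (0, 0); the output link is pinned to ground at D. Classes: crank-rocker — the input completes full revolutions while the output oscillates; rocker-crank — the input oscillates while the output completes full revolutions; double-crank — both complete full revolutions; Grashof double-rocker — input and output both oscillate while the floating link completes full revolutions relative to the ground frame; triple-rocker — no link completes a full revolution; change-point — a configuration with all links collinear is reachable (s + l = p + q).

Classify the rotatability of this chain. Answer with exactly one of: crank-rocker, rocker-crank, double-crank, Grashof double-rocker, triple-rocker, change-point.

lengths: ground=8, input=9, coupler=5, output=2
sorted: s=2 (shortest), l=9 (longest), p+q=13
s + l = 11 vs p + q = 13
s + l < p + q (Grashof) with shortest = output link → rocker-crank

rocker-crank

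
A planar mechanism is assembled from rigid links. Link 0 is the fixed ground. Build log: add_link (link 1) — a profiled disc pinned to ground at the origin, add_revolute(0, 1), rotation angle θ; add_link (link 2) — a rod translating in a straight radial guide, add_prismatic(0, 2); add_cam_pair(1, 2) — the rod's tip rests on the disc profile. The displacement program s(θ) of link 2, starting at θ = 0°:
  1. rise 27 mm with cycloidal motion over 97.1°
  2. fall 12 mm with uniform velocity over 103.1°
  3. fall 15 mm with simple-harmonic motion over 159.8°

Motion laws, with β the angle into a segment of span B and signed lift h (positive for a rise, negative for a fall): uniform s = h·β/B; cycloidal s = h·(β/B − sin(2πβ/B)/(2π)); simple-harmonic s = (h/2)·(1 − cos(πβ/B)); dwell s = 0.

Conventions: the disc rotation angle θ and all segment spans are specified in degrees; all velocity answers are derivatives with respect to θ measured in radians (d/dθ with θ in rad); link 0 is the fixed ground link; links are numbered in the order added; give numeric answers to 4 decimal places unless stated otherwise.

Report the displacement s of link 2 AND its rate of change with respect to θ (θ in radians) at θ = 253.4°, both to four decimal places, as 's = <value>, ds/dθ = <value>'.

seg 1 [0°–97.1°] cycloidal, h=27: full span → s += 27 → s = 27.0000
seg 2 [97.1°–200.2°] uniform, h=-12: full span → s += -12 → s = 15.0000
seg 3 [200.2°–360°] simple-harmonic, h=-15: θ=253.4° here. β=53.2, B=159.8. -15/2·(1 − cos(π·0.3329)) = -3.7415 → s = 11.2585
velocity in seg [200.2°–360°] (simple-harmonic), θ in radians: β = 53.2° = 0.9285 rad, B = 159.8° = 2.7890 rad; ds/dθ = (πh/(2B)) sin(πβ/B) = (π·(-15)/(2·2.7890)) sin(π·0.3329) = -7.310692 mm/rad

s = 11.2585, ds/dθ = -7.3107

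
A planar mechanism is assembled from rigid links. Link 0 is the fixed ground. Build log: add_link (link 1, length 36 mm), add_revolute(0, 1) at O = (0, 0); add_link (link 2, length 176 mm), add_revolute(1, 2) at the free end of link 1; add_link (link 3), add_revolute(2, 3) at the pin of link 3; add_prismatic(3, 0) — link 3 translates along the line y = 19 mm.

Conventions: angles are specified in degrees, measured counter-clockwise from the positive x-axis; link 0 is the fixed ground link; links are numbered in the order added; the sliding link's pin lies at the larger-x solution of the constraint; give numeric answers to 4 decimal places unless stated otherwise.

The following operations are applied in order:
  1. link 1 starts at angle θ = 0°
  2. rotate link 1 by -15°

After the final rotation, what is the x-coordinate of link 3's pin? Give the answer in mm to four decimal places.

geometry: r = 36 mm, L = 176 mm, e = 19 mm; θ starts at 0°
rotate link 1 by -15°: θ ← 0° -15° = -15°
crank pin P = (r cos θ, r sin θ) = (34.773330, -9.317486)
h = r sin θ − e = -9.317486 − 19 = -28.317486
x = r cos θ + √(L² − h²) = 34.773330 + 173.706995 = 208.480324

208.4803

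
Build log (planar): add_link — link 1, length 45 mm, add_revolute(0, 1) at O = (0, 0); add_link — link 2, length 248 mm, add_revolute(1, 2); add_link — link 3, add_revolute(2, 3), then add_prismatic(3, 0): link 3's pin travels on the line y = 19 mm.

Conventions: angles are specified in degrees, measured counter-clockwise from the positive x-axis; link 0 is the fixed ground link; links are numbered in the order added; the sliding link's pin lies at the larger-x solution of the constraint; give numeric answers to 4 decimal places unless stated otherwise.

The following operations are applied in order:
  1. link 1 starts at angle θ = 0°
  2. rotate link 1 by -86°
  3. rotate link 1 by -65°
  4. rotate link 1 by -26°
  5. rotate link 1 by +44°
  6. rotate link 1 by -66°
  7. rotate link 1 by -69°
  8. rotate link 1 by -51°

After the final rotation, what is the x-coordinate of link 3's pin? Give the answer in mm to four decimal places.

geometry: r = 45 mm, L = 248 mm, e = 19 mm; θ starts at 0°
rotate link 1 by -86°: θ ← 0° -86° = -86°
rotate link 1 by -65°: θ ← -86° -65° = -151°
rotate link 1 by -26°: θ ← -151° -26° = -177°
rotate link 1 by +44°: θ ← -177° +44° = -133°
rotate link 1 by -66°: θ ← -133° -66° = -199°
rotate link 1 by -69°: θ ← -199° -69° = -268°
rotate link 1 by -51°: θ ← -268° -51° = -319°
crank pin P = (r cos θ, r sin θ) = (33.961931, 29.522656)
h = r sin θ − e = 29.522656 − 19 = 10.522656
x = r cos θ + √(L² − h²) = 33.961931 + 247.776661 = 281.738592

281.7386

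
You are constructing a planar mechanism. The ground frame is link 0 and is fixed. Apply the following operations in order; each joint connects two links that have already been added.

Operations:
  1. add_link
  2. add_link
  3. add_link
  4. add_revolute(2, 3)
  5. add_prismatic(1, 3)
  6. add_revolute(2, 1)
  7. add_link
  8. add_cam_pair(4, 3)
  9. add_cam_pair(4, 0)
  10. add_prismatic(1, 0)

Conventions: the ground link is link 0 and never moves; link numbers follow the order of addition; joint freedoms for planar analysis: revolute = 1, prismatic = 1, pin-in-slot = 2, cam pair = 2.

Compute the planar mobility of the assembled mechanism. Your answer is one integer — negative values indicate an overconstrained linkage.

link 0 = ground. State L|J1|J2 = 1|0|0
+link1  2|0|0
+link2  3|0|0
+link3  4|0|0
R(2,3) f=1→J1  4|1|0
P(1,3) f=1→J1  4|2|0
R(2,1) f=1→J1  4|3|0
+link4  5|3|0
C(4,3) f=2→J2  5|3|1
C(4,0) f=2→J2  5|3|2
P(1,0) f=1→J1  5|4|2
M = 3(5−1)−2·4−2 = 12−8−2 = 2

M = 2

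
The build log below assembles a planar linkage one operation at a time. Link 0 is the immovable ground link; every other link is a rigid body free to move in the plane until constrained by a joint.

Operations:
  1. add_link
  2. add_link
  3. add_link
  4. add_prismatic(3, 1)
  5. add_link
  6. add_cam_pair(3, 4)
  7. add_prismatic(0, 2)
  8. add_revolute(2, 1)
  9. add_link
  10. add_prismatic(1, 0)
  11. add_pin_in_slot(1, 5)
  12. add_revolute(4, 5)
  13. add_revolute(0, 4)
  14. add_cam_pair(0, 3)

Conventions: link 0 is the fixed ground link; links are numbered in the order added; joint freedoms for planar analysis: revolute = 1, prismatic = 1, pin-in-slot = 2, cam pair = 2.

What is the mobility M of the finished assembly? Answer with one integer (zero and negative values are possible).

link 0 = ground. State L|J1|J2 = 1|0|0
+link1  2|0|0
+link2  3|0|0
+link3  4|0|0
P(3,1) f=1→J1  4|1|0
+link4  5|1|0
C(3,4) f=2→J2  5|1|1
P(0,2) f=1→J1  5|2|1
R(2,1) f=1→J1  5|3|1
+link5  6|3|1
P(1,0) f=1→J1  6|4|1
PS(1,5) f=2→J2  6|4|2
R(4,5) f=1→J1  6|5|2
R(0,4) f=1→J1  6|6|2
C(0,3) f=2→J2  6|6|3
M = 3(6−1)−2·6−3 = 15−12−3 = 0

M = 0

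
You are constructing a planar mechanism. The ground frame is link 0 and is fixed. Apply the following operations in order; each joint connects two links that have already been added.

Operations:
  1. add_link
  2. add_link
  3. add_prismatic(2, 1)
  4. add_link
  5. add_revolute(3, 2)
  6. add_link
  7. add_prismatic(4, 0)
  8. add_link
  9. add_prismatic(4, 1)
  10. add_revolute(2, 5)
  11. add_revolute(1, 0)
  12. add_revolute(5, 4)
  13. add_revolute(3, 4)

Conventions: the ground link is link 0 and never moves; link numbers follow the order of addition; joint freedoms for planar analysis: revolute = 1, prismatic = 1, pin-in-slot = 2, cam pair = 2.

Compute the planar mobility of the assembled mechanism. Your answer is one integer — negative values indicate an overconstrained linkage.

(L,J1,J2)=(1,0,0); link0 fixed
link1: (2,0,0)
link2: (3,0,0)
P 2-1 [J1]: (3,1,0)
link3: (4,1,0)
R 3-2 [J1]: (4,2,0)
link4: (5,2,0)
P 4-0 [J1]: (5,3,0)
link5: (6,3,0)
P 4-1 [J1]: (6,4,0)
R 2-5 [J1]: (6,5,0)
R 1-0 [J1]: (6,6,0)
R 5-4 [J1]: (6,7,0)
R 3-4 [J1]: (6,8,0)
Grübler: 3·5 − 2·8 − 0 = -1

M = -1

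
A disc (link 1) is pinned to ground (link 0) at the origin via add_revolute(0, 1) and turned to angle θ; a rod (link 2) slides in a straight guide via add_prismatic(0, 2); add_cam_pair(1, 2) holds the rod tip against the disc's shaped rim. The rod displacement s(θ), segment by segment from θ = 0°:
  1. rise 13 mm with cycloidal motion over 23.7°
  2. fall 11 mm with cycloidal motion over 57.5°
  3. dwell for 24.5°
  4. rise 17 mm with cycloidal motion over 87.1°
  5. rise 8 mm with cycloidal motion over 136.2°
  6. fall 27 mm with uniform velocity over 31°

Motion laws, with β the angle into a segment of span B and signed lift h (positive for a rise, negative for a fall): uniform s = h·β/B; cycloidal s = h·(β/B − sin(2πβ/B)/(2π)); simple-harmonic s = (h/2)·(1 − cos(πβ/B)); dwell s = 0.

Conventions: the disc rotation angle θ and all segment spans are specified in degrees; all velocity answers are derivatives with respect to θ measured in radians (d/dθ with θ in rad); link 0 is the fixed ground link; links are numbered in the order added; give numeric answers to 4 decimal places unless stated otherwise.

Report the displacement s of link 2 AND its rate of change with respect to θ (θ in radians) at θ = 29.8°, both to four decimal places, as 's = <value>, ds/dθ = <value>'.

segment 1 (0° to 23.7°, cycloidal, h = 13) is passed completely: s = 0.0000 + (13) = 13.0000
θ = 29.8° falls in segment 2 (23.7° to 81.2°, cycloidal, h = -11): β = 29.8 − 23.7 = 6.1°, B = 57.5°; Δs = -11·(0.1061 − sin(2π·0.1061)/(2π)) = -0.0845; s = 13.0000 − 0.0845 = 12.9155
velocity in seg [23.7°–81.2°] (cycloidal), θ in radians: β = 6.1° = 0.1065 rad, B = 57.5° = 1.0036 rad; ds/dθ = (h/B)(1 − cos(2πβ/B)) = ((-11)/1.0036)(1 − cos(2π·0.1061)) = -2.346179 mm/rad

s = 12.9155, ds/dθ = -2.3462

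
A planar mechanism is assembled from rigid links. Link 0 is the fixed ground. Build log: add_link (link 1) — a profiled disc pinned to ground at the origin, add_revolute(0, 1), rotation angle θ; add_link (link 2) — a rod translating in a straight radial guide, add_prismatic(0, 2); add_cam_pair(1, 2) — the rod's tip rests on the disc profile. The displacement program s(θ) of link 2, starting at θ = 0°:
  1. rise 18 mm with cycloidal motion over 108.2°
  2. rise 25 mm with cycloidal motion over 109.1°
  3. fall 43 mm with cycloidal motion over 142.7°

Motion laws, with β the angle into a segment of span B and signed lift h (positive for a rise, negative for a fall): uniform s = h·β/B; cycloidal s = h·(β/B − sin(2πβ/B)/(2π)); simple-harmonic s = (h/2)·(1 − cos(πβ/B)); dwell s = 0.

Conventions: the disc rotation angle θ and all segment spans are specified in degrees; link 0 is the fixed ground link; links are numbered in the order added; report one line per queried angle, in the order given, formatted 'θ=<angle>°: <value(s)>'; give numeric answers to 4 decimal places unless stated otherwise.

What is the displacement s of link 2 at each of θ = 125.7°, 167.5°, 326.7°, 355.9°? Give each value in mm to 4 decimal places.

seg 1 [0°–108.2°] cycloidal, h=18: full span → s += 18 → s = 18.0000
seg 2 [108.2°–217.3°] cycloidal, h=25: θ=125.7° here. β=17.5, B=109.1. 25·(0.1604 − sin(2π·0.1604)/(2π)) = 0.6452 → s = 18.6452
seg 2 [108.2°–217.3°] cycloidal, h=25: θ=167.5° here. β=59.3, B=109.1. 25·(0.5435 − sin(2π·0.5435)/(2π)) = 14.6634 → s = 32.6634
seg 2 [108.2°–217.3°] cycloidal, h=25: full span → s += 25 → s = 43.0000
seg 3 [217.3°–360°] cycloidal, h=-43: θ=326.7° here. β=109.4, B=142.7. -43·(0.7666 − sin(2π·0.7666)/(2π)) = -39.7719 → s = 3.2281
seg 3 [217.3°–360°] cycloidal, h=-43: θ=355.9° here. β=138.6, B=142.7. -43·(0.9713 − sin(2π·0.9713)/(2π)) = -42.9933 → s = 0.0067

θ=125.7°: 18.6452
θ=167.5°: 32.6634
θ=326.7°: 3.2281
θ=355.9°: 0.0067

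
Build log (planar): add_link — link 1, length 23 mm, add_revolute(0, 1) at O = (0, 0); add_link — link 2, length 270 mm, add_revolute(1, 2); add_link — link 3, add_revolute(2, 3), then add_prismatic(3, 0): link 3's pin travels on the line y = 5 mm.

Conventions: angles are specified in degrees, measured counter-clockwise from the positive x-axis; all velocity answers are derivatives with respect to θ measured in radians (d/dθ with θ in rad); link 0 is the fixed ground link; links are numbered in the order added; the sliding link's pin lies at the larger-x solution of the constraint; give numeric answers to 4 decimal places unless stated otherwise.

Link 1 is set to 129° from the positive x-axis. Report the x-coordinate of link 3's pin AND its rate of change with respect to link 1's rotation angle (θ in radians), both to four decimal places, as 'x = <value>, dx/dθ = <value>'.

geometry: r = 23 mm, L = 270 mm, e = 5 mm
crank pin P = (r cos θ, r sin θ) = (-14.474369, 17.874357)
h = r sin θ − e = 17.874357 − 5 = 12.874357
x = r cos θ + √(L² − h²) = -14.474369 + 269.692883 = 255.218514
dx/dθ = −r sin θ − h·r cos θ/√(L² − h²) (θ in radians; h = 12.874357) = -17.183393

x = 255.2185, dx/dθ = -17.1834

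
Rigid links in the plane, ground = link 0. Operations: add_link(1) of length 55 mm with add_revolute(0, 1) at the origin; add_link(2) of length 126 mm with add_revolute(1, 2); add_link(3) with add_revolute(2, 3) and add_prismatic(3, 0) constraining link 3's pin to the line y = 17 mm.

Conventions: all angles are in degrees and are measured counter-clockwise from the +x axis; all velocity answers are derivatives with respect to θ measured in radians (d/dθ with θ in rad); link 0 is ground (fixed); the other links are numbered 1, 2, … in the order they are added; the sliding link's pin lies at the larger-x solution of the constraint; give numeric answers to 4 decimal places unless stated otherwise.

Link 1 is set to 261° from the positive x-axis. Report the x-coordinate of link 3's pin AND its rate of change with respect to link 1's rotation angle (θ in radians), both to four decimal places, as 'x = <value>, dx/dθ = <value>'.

geometry: r = 55 mm, L = 126 mm, e = 17 mm
crank pin P = (r cos θ, r sin θ) = (-8.603896, -54.322859)
h = r sin θ − e = -54.322859 − 17 = -71.322859
x = r cos θ + √(L² − h²) = -8.603896 + 103.870351 = 95.266455
dx/dθ = −r sin θ − h·r cos θ/√(L² − h²) (θ in radians; h = -71.322859) = 48.414970

x = 95.2665, dx/dθ = 48.4150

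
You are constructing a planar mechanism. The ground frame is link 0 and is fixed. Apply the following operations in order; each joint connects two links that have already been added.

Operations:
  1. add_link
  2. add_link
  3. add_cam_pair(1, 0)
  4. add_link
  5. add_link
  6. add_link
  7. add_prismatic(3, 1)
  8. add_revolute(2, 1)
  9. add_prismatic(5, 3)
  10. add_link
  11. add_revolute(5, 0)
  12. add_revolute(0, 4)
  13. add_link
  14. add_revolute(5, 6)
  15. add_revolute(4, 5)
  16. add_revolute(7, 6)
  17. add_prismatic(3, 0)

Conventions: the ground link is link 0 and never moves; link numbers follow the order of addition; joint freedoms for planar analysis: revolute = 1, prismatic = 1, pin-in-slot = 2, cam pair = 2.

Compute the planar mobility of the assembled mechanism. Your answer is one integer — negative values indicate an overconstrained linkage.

L=1 J1=0 J2=0
add link → L=2 J1=0 J2=0
add link → L=3 J1=0 J2=0
C@1,0 dof=2 J2 → L=3 J1=0 J2=1
add link → L=4 J1=0 J2=1
add link → L=5 J1=0 J2=1
add link → L=6 J1=0 J2=1
P@3,1 dof=1 J1 → L=6 J1=1 J2=1
R@2,1 dof=1 J1 → L=6 J1=2 J2=1
P@5,3 dof=1 J1 → L=6 J1=3 J2=1
add link → L=7 J1=3 J2=1
R@5,0 dof=1 J1 → L=7 J1=4 J2=1
R@0,4 dof=1 J1 → L=7 J1=5 J2=1
add link → L=8 J1=5 J2=1
R@5,6 dof=1 J1 → L=8 J1=6 J2=1
R@4,5 dof=1 J1 → L=8 J1=7 J2=1
R@7,6 dof=1 J1 → L=8 J1=8 J2=1
P@3,0 dof=1 J1 → L=8 J1=9 J2=1
M=3(L−1)−2J1−J2=3·7−2·9−1=2

M = 2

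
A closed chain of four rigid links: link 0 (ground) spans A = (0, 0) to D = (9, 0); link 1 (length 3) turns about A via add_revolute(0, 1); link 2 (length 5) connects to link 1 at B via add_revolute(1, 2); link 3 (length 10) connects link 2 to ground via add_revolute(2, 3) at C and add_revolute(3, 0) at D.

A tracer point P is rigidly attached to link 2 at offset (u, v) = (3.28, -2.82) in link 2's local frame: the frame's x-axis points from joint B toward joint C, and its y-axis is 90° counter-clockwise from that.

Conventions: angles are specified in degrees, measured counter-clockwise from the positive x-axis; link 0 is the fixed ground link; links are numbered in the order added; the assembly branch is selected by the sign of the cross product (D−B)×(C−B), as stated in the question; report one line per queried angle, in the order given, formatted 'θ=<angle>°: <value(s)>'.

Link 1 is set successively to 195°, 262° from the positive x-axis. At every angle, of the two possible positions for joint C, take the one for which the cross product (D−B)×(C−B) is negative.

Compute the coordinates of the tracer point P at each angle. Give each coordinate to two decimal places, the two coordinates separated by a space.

A=(0,0), D=(9.00,0)
θ=195°: B = A + 3.00·(cos195°, sin195°) = (-2.8978, -0.7765)
θ=195°: |BD| = 11.9231
θ=195°: circle(B,5.00) ∩ circle(D,10.00): a=2.8164, h=4.1313
θ=195°:   candidates: C₊=(-0.3564,3.5295) cross=49.258; C₋=(0.1817,-4.7156) cross=-49.258
θ=195°:   branch - wants cross < 0 → take C=(0.1817,-4.7156) (cross=-49.258)
θ=195°: ex = (C−B)/|BC| = (0.6159,-0.7878); ey = (0.7878,0.6159)
θ=195°: P = B + 3.28·ex + -2.82·ey = (-3.0993,-5.0974)
θ=262°: B = A + 3.00·(cos262°, sin262°) = (-0.4175, -2.9708)
θ=262°: |BD| = 9.8750
θ=262°: circle(B,5.00) ∩ circle(D,10.00): a=1.1400, h=4.8683
θ=262°:   candidates: C₊=(-0.7949,2.0149) cross=48.074; C₋=(2.1343,-7.2706) cross=-48.074
θ=262°:   branch - wants cross < 0 → take C=(2.1343,-7.2706) (cross=-48.074)
θ=262°: ex = (C−B)/|BC| = (0.5104,-0.8600); ey = (0.8600,0.5104)
θ=262°: P = B + 3.28·ex + -2.82·ey = (-1.1686,-7.2307)

θ=195°: -3.10 -5.10
θ=262°: -1.17 -7.23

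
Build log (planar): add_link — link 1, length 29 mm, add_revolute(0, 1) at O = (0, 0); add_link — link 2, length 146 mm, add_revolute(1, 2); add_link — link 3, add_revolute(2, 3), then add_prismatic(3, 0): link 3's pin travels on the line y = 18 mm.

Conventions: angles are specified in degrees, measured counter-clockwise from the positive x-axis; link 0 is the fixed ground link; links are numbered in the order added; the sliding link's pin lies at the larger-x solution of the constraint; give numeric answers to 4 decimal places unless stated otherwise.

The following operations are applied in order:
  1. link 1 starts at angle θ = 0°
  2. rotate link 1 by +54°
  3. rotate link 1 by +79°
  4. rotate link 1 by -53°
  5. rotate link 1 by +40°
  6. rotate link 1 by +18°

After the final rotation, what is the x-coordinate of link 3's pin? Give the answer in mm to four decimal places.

geometry: r = 29 mm, L = 146 mm, e = 18 mm; θ starts at 0°
rotate link 1 by +54°: θ ← 0° +54° = 54°
rotate link 1 by +79°: θ ← 54° +79° = 133°
rotate link 1 by -53°: θ ← 133° -53° = 80°
rotate link 1 by +40°: θ ← 80° +40° = 120°
rotate link 1 by +18°: θ ← 120° +18° = 138°
crank pin P = (r cos θ, r sin θ) = (-21.551200, 19.404788)
h = r sin θ − e = 19.404788 − 18 = 1.404788
x = r cos θ + √(L² − h²) = -21.551200 + 145.993242 = 124.442042

124.4420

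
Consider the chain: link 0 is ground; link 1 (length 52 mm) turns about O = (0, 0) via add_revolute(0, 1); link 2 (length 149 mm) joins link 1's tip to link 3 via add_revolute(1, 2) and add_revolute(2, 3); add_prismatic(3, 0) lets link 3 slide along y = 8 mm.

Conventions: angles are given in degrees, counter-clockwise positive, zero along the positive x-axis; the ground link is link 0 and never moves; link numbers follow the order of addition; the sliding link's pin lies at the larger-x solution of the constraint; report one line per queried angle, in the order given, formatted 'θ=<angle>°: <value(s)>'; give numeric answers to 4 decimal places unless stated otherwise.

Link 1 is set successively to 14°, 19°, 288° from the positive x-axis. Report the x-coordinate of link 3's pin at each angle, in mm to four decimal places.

geometry: r = 52 mm, L = 149 mm, e = 8 mm
θ=14°: crank pin P = (r cos θ, r sin θ) = (50.455378, 12.579939)
θ=14°: h = r sin θ − e = 12.579939 − 8 = 4.579939
θ=14°: x = r cos θ + √(L² − h²) = 50.455378 + 148.929595 = 199.384972
θ=19°: crank pin P = (r cos θ, r sin θ) = (49.166966, 16.929544)
θ=19°: h = r sin θ − e = 16.929544 − 8 = 8.929544
θ=19°: x = r cos θ + √(L² − h²) = 49.166966 + 148.732186 = 197.899152
θ=288°: crank pin P = (r cos θ, r sin θ) = (16.068884, -49.454939)
θ=288°: h = r sin θ − e = -49.454939 − 8 = -57.454939
θ=288°: x = r cos θ + √(L² − h²) = 16.068884 + 137.477016 = 153.545900

θ=14°: 199.3850
θ=19°: 197.8992
θ=288°: 153.5459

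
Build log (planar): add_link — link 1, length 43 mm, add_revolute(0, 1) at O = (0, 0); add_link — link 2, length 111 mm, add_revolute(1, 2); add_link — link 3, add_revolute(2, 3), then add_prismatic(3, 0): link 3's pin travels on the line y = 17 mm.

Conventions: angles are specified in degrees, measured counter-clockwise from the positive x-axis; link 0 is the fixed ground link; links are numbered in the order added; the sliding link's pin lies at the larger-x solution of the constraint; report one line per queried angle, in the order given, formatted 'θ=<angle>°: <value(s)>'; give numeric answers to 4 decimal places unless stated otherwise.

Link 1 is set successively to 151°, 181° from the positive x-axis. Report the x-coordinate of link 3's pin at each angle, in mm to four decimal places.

geometry: r = 43 mm, L = 111 mm, e = 17 mm
θ=151°: crank pin P = (r cos θ, r sin θ) = (-37.608647, 20.846814)
θ=151°: h = r sin θ − e = 20.846814 − 17 = 3.846814
θ=151°: x = r cos θ + √(L² − h²) = -37.608647 + 110.933322 = 73.324675
θ=181°: crank pin P = (r cos θ, r sin θ) = (-42.993451, -0.750453)
θ=181°: h = r sin θ − e = -0.750453 − 17 = -17.750453
θ=181°: x = r cos θ + √(L² − h²) = -42.993451 + 109.571536 = 66.578085

θ=151°: 73.3247
θ=181°: 66.5781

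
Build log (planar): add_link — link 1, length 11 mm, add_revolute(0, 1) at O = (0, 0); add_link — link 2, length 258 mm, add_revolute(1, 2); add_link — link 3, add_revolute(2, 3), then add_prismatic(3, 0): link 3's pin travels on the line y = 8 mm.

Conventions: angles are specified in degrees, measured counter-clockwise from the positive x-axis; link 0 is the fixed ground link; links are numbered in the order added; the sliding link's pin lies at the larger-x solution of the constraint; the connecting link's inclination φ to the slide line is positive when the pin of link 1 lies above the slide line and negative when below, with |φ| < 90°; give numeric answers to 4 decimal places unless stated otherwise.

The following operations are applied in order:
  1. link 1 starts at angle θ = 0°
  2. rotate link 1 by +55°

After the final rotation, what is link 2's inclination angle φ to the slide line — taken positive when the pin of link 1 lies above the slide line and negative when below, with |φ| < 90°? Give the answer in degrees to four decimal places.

geometry: r = 11 mm, L = 258 mm, e = 8 mm; θ starts at 0°
rotate link 1 by +55°: θ ← 0° +55° = 55°
h = r sin θ − e = 9.010672 − 8 = 1.010672
sin φ = h / L = 1.010672 / 258 = 0.00391734
φ = arcsin(0.00391734) = 0.224447°

0.2244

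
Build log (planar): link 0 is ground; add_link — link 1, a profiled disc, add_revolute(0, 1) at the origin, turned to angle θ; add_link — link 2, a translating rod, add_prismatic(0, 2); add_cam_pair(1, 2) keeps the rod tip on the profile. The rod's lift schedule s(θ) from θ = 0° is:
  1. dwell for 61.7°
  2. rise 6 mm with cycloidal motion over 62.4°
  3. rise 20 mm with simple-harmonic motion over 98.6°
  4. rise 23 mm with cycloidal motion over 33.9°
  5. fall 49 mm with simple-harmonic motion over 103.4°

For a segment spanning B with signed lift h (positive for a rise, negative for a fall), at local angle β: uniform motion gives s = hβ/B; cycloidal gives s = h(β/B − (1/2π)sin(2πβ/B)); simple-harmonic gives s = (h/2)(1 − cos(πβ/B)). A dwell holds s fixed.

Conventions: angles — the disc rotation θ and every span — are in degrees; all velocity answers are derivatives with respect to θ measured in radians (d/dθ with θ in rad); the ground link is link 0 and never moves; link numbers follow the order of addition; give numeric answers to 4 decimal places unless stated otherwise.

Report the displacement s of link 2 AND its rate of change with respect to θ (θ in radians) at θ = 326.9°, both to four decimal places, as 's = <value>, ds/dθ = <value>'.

seg 1 [0°–61.7°] dwell: s stays 0.0000
seg 2 [61.7°–124.1°] cycloidal, h=6: full span → s += 6 → s = 6.0000
seg 3 [124.1°–222.7°] simple-harmonic, h=20: full span → s += 20 → s = 26.0000
seg 4 [222.7°–256.6°] cycloidal, h=23: full span → s += 23 → s = 49.0000
seg 5 [256.6°–360°] simple-harmonic, h=-49: θ=326.9° here. β=70.3, B=103.4. -49/2·(1 − cos(π·0.6799)) = -37.6202 → s = 11.3798
velocity in seg [256.6°–360°] (simple-harmonic), θ in radians: β = 70.3° = 1.2270 rad, B = 103.4° = 1.8047 rad; ds/dθ = (πh/(2B)) sin(πβ/B) = (π·(-49)/(2·1.8047)) sin(π·0.6799) = -36.018834 mm/rad

s = 11.3798, ds/dθ = -36.0188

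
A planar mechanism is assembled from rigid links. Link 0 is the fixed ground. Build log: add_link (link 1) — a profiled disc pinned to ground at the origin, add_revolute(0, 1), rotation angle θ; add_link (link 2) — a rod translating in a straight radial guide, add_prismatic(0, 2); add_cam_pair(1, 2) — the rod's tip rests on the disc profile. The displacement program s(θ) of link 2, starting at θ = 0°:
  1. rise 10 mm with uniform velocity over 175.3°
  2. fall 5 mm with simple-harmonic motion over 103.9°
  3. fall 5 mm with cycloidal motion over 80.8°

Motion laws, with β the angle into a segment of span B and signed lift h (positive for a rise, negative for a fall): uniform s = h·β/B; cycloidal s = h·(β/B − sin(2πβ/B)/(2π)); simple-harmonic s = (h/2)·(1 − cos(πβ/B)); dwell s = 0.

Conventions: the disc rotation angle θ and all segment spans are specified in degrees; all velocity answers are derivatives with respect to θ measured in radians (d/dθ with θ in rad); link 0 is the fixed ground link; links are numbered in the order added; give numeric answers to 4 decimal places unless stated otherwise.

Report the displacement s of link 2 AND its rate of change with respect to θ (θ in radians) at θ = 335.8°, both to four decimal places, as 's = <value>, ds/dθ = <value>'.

seg 1 [0°–175.3°] uniform, h=10: full span → s += 10 → s = 10.0000
seg 2 [175.3°–279.2°] simple-harmonic, h=-5: full span → s += -5 → s = 5.0000
seg 3 [279.2°–360°] cycloidal, h=-5: θ=335.8° here. β=56.6, B=80.8. -5·(0.7005 − sin(2π·0.7005)/(2π)) = -4.2601 → s = 0.7399
velocity in seg [279.2°–360°] (cycloidal), θ in radians: β = 56.6° = 0.9879 rad, B = 80.8° = 1.4102 rad; ds/dθ = (h/B)(1 − cos(2πβ/B)) = ((-5)/1.4102)(1 − cos(2π·0.7005)) = -4.630666 mm/rad

s = 0.7399, ds/dθ = -4.6307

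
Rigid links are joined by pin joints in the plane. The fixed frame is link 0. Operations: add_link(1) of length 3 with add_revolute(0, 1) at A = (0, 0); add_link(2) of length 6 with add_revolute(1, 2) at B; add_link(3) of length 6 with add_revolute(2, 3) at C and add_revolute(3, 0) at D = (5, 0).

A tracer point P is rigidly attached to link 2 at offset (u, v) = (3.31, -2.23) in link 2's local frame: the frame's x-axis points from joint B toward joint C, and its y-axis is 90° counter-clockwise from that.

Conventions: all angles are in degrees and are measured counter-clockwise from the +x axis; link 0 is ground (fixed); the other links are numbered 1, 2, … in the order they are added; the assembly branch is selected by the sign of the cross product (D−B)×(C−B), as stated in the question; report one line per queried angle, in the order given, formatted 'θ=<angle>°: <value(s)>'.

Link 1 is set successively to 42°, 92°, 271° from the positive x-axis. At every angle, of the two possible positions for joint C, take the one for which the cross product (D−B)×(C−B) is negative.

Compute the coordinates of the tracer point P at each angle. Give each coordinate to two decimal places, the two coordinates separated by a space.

A=(0,0), D=(5.00,0)
θ=42°: B = A + 3.00·(cos42°, sin42°) = (2.2294, 2.0074)
θ=42°: |BD| = 3.4214
θ=42°: circle(B,6.00) ∩ circle(D,6.00): a=1.7107, h=5.7510
θ=42°:   candidates: C₊=(6.9889,5.6607) cross=19.676; C₋=(0.2405,-3.6534) cross=-19.676
θ=42°:   branch - wants cross < 0 → take C=(0.2405,-3.6534) (cross=-19.676)
θ=42°: ex = (C−B)/|BC| = (-0.3315,-0.9435); ey = (0.9435,-0.3315)
θ=42°: P = B + 3.31·ex + -2.23·ey = (-0.9717,-0.3762)
θ=92°: B = A + 3.00·(cos92°, sin92°) = (-0.1047, 2.9982)
θ=92°: |BD| = 5.9200
θ=92°: circle(B,6.00) ∩ circle(D,6.00): a=2.9600, h=5.2190
θ=92°:   candidates: C₊=(5.0908,5.9993) cross=30.897; C₋=(-0.1955,-3.0011) cross=-30.897
θ=92°:   branch - wants cross < 0 → take C=(-0.1955,-3.0011) (cross=-30.897)
θ=92°: ex = (C−B)/|BC| = (-0.0151,-0.9999); ey = (0.9999,-0.0151)
θ=92°: P = B + 3.31·ex + -2.23·ey = (-2.3845,-0.2777)
θ=271°: B = A + 3.00·(cos271°, sin271°) = (0.0524, -2.9995)
θ=271°: |BD| = 5.7859
θ=271°: circle(B,6.00) ∩ circle(D,6.00): a=2.8929, h=5.2565
θ=271°:   candidates: C₊=(-0.1989,2.9952) cross=30.414; C₋=(5.2513,-5.9947) cross=-30.414
θ=271°:   branch - wants cross < 0 → take C=(5.2513,-5.9947) (cross=-30.414)
θ=271°: ex = (C−B)/|BC| = (0.8665,-0.4992); ey = (0.4992,0.8665)
θ=271°: P = B + 3.31·ex + -2.23·ey = (1.8072,-6.5842)

θ=42°: -0.97 -0.38
θ=92°: -2.38 -0.28
θ=271°: 1.81 -6.58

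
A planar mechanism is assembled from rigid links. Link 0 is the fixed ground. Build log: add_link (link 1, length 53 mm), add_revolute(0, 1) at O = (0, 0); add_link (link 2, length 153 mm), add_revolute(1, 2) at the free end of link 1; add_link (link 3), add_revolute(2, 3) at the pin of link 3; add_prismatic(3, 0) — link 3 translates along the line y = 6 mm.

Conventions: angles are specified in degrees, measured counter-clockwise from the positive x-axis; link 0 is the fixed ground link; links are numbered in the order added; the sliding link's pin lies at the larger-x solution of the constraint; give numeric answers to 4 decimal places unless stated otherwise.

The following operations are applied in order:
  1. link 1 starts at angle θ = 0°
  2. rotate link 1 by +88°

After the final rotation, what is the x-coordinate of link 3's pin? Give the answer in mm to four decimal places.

geometry: r = 53 mm, L = 153 mm, e = 6 mm; θ starts at 0°
rotate link 1 by +88°: θ ← 0° +88° = 88°
crank pin P = (r cos θ, r sin θ) = (1.849673, 52.967714)
h = r sin θ − e = 52.967714 − 6 = 46.967714
x = r cos θ + √(L² − h²) = 1.849673 + 145.612616 = 147.462289

147.4623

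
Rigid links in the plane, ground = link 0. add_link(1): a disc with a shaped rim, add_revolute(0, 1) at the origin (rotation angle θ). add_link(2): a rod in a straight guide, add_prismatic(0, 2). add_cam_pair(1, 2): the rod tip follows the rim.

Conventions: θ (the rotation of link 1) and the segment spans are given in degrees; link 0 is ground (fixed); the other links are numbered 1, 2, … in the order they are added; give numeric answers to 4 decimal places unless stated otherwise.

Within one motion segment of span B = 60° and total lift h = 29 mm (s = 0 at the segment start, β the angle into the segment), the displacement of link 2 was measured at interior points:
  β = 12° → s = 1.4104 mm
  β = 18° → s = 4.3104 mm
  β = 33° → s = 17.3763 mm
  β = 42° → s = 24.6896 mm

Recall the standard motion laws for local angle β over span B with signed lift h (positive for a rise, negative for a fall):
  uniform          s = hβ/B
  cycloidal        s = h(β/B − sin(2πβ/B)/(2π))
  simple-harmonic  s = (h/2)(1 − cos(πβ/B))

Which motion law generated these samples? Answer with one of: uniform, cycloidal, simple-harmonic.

candidates at β/B = r: uniform s = h·r (linear in β); cycloidal s = h·(r − sin(2πr)/(2π)); simple-harmonic s = (h/2)(1 − cos(πr))
β=12°: printed 1.4104 | uniform 5.8000, cycloidal 1.4104, simple-harmonic 2.7693
β=18°: printed 4.3104 | uniform 8.7000, cycloidal 4.3104, simple-harmonic 5.9771
β=33°: printed 17.3763 | uniform 15.9500, cycloidal 17.3763, simple-harmonic 16.7683
β=42°: printed 24.6896 | uniform 20.3000, cycloidal 24.6896, simple-harmonic 23.0229
only one law matches every sample → cycloidal

cycloidal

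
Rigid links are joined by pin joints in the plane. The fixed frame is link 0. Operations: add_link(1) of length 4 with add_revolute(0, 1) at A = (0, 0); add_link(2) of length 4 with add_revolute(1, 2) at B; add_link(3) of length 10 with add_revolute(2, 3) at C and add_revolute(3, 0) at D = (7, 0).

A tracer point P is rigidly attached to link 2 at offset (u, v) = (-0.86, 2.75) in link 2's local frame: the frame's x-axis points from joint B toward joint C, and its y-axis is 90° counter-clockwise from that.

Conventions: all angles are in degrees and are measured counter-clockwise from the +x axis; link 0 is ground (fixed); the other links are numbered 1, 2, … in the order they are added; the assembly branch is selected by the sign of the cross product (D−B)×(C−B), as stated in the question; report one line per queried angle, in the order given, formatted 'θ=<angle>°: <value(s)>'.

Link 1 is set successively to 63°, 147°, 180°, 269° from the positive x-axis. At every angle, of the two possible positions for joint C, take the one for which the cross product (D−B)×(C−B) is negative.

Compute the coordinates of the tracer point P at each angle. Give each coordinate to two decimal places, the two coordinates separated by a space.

A=(0,0), D=(7.00,0)
θ=63°: B = A + 4.00·(cos63°, sin63°) = (1.8160, 3.5640)
θ=63°: |BD| = 6.2910
θ=63°: circle(B,4.00) ∩ circle(D,10.00): a=-3.5307, h=1.8799
θ=63°:   candidates: C₊=(-0.0285,7.1134) cross=11.826; C₋=(-2.1585,4.0152) cross=-11.826
θ=63°:   branch - wants cross < 0 → take C=(-2.1585,4.0152) (cross=-11.826)
θ=63°: ex = (C−B)/|BC| = (-0.9936,0.1128); ey = (-0.1128,-0.9936)
θ=63°: P = B + -0.86·ex + 2.75·ey = (2.3603,0.7346)
θ=147°: B = A + 4.00·(cos147°, sin147°) = (-3.3547, 2.1786)
θ=147°: |BD| = 10.5814
θ=147°: circle(B,4.00) ∩ circle(D,10.00): a=1.3215, h=3.7754
θ=147°:   candidates: C₊=(-1.2842,5.6010) cross=39.949; C₋=(-2.8388,-1.7880) cross=-39.949
θ=147°:   branch - wants cross < 0 → take C=(-2.8388,-1.7880) (cross=-39.949)
θ=147°: ex = (C−B)/|BC| = (0.1290,-0.9916); ey = (0.9916,0.1290)
θ=147°: P = B + -0.86·ex + 2.75·ey = (-0.7385,3.3860)
θ=180°: B = A + 4.00·(cos180°, sin180°) = (-4.0000, 0.0000)
θ=180°: |BD| = 11.0000
θ=180°: circle(B,4.00) ∩ circle(D,10.00): a=1.6818, h=3.6293
θ=180°:   candidates: C₊=(-2.3182,3.6293) cross=39.922; C₋=(-2.3182,-3.6293) cross=-39.922
θ=180°:   branch - wants cross < 0 → take C=(-2.3182,-3.6293) (cross=-39.922)
θ=180°: ex = (C−B)/|BC| = (0.4205,-0.9073); ey = (0.9073,0.4205)
θ=180°: P = B + -0.86·ex + 2.75·ey = (-1.8665,1.9365)
θ=269°: B = A + 4.00·(cos269°, sin269°) = (-0.0698, -3.9994)
θ=269°: |BD| = 8.1226
θ=269°: circle(B,4.00) ∩ circle(D,10.00): a=-1.1094, h=3.8431
θ=269°:   candidates: C₊=(-2.9277,-1.2007) cross=31.216; C₋=(0.8568,-7.8906) cross=-31.216
θ=269°:   branch - wants cross < 0 → take C=(0.8568,-7.8906) (cross=-31.216)
θ=269°: ex = (C−B)/|BC| = (0.2317,-0.9728); ey = (0.9728,0.2317)
θ=269°: P = B + -0.86·ex + 2.75·ey = (2.4062,-2.5257)

θ=63°: 2.36 0.73
θ=147°: -0.74 3.39
θ=180°: -1.87 1.94
θ=269°: 2.41 -2.53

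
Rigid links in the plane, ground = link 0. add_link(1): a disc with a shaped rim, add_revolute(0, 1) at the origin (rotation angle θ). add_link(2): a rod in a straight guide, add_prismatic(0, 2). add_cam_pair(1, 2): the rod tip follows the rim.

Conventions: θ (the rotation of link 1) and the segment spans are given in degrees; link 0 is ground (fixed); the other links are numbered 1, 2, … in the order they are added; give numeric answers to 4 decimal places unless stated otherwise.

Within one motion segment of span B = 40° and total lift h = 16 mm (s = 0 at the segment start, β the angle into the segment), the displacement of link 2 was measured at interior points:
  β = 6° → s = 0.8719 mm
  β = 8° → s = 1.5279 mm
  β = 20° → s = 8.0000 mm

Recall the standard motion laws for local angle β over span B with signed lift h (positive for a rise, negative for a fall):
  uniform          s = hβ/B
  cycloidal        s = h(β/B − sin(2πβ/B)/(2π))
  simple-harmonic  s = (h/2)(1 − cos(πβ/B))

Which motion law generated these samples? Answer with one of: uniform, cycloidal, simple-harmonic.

candidates at β/B = r: uniform s = h·r (linear in β); cycloidal s = h·(r − sin(2πr)/(2π)); simple-harmonic s = (h/2)(1 − cos(πr))
β=6°: printed 0.8719 | uniform 2.4000, cycloidal 0.3399, simple-harmonic 0.8719
β=8°: printed 1.5279 | uniform 3.2000, cycloidal 0.7782, simple-harmonic 1.5279
β=20°: printed 8.0000 | uniform 8.0000, cycloidal 8.0000, simple-harmonic 8.0000
only one law matches every sample → simple-harmonic

simple-harmonic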